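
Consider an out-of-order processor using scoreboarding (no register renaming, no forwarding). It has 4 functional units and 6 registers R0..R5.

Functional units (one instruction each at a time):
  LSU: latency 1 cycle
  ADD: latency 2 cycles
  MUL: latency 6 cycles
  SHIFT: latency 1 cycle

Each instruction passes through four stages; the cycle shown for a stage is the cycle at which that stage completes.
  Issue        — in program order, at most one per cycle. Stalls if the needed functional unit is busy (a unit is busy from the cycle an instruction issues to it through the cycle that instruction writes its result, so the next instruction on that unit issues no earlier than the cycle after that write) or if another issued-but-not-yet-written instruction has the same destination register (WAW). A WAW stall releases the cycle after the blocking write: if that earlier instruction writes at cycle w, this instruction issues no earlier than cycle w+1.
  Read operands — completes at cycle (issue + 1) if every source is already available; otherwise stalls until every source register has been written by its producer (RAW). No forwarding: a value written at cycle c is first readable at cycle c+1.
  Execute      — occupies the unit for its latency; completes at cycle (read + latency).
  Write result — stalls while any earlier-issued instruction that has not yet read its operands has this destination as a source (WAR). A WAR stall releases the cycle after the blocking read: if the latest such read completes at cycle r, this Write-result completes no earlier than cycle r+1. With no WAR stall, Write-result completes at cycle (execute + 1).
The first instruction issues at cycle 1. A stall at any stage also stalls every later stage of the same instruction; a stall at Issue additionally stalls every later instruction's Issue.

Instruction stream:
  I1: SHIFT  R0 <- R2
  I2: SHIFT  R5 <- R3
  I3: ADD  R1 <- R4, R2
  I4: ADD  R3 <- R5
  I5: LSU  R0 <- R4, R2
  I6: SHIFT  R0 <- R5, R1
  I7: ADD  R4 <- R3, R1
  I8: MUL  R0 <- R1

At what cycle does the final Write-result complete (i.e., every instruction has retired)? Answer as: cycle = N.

cycle = 28

[1] issue I1 (SHIFT)
[2] I1 read-ops
[3] I1 finished on SHIFT
[4] I1→R0
[5] issue I2 (SHIFT)
[6] I2 read-ops, issue I3 (ADD)
[7] I2 finished on SHIFT, I3 read-ops
[8] I2→R5
[9] I3 finished on ADD
[10] I3→R1
[11] issue I4 (ADD)
[12] I4 read-ops, issue I5 (LSU)
[13] I5 read-ops
[14] I4 finished on ADD, I5 finished on LSU
[15] I4→R3, I5→R0
[16] issue I6 (SHIFT)
[17] I6 read-ops, issue I7 (ADD)
[18] I6 finished on SHIFT, I7 read-ops
[19] I6→R0
[20] I7 finished on ADD, issue I8 (MUL)
[21] I7→R4, I8 read-ops
[27] I8 finished on MUL
[28] I8→R0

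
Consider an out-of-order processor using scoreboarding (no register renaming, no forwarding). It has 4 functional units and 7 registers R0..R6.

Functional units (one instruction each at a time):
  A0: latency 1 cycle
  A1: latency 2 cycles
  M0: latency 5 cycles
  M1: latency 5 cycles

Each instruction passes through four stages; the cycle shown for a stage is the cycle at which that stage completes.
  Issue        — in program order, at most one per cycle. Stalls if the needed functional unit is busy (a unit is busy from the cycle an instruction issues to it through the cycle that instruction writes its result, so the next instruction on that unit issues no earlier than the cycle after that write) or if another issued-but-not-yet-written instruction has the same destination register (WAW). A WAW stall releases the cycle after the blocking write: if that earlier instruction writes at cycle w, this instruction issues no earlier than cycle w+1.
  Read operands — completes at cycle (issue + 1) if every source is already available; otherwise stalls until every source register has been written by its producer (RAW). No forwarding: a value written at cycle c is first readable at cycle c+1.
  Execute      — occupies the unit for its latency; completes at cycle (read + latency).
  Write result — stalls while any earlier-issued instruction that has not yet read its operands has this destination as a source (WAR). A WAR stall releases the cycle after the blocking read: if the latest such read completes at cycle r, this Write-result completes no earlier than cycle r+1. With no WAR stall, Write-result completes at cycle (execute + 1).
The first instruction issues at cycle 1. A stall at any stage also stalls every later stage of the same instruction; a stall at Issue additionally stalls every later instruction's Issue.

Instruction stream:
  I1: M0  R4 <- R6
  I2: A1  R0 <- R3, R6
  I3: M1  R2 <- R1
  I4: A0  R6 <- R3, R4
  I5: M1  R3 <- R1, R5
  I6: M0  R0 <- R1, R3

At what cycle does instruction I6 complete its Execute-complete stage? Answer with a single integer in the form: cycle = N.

1) issue 1, read 2, done 7, write 8
2) issue 2, read 3, done 5, write 6
3) issue 3, read 4, done 9, write 10
4) issue 4, read 9, done 10, write 11  <RAW R4: wait I1 write@8>
5) issue 11, read 12, done 17, write 18  <struct: M1 busy until I3 writes@10>
6) issue 12, read 19, done 24, write 25  <RAW R3: wait I5 write@18>

cycle = 24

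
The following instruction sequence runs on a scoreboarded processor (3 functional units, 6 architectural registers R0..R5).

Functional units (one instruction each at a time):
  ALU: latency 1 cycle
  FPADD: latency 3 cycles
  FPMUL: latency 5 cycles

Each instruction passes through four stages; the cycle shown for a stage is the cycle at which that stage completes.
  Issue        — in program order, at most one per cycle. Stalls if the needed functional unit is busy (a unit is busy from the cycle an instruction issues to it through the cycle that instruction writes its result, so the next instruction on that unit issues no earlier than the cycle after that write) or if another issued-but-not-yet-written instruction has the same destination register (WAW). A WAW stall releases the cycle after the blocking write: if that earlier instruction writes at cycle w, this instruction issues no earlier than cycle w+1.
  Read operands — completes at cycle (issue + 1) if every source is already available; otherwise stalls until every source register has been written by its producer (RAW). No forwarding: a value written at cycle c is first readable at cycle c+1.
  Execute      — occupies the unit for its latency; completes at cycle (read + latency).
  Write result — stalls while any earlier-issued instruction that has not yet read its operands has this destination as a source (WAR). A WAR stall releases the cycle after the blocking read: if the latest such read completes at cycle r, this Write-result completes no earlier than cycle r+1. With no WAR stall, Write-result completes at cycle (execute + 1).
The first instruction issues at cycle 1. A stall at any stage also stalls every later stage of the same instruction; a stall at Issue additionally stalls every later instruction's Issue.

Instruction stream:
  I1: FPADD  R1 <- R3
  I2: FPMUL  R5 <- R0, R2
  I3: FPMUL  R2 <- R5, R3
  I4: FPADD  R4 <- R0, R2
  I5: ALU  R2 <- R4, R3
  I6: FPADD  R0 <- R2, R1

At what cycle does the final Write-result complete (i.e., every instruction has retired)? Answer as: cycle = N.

  I1 | 1 | 2 | 5 | 6
  I2 | 2 | 3 | 8 | 9
  I3 | 10 | 11 | 16 | 17   struct: FPMUL busy until I2 writes@9
  I4 | 11 | 18 | 21 | 22   RAW R2: wait I3 write@17
  I5 | 18 | 23 | 24 | 25   WAW R2: wait I3 write@17 · RAW R4: wait I4 write@22
  I6 | 23 | 26 | 29 | 30   struct: FPADD busy until I4 writes@22 · RAW R2: wait I5 write@25

cycle = 30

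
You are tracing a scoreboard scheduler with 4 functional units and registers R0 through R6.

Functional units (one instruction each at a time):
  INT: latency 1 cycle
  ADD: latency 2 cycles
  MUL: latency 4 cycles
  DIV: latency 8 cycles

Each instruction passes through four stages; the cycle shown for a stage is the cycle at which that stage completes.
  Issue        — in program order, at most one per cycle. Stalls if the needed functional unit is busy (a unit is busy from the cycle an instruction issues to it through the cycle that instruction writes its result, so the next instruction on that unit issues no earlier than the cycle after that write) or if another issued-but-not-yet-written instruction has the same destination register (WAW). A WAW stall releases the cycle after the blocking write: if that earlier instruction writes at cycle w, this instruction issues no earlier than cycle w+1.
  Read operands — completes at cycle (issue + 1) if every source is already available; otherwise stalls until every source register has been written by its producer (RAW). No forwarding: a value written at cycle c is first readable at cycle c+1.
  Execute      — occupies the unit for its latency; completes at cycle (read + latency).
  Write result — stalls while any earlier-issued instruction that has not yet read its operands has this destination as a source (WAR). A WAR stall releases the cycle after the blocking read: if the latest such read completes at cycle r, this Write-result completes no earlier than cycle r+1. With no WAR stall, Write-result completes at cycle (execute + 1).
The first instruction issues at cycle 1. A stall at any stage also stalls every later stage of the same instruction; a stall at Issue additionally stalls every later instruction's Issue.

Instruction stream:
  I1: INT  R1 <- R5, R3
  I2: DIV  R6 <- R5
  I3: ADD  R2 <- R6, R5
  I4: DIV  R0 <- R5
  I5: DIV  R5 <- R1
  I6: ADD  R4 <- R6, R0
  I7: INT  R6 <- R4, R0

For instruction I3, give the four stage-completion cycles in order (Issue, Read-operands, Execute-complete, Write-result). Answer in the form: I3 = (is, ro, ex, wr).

I3 = (3, 13, 15, 16)

[I1] 1/2/3/4
[I2] 2/3/11/12
[I3] 3/13/15/16  (RAW R6: wait I2 write@12)
[I4] 13/14/22/23  (struct: DIV busy until I2 writes@12)
[I5] 24/25/33/34  (struct: DIV busy until I4 writes@23)
[I6] 25/26/28/29
[I7] 26/30/31/32  (RAW R4: wait I6 write@29)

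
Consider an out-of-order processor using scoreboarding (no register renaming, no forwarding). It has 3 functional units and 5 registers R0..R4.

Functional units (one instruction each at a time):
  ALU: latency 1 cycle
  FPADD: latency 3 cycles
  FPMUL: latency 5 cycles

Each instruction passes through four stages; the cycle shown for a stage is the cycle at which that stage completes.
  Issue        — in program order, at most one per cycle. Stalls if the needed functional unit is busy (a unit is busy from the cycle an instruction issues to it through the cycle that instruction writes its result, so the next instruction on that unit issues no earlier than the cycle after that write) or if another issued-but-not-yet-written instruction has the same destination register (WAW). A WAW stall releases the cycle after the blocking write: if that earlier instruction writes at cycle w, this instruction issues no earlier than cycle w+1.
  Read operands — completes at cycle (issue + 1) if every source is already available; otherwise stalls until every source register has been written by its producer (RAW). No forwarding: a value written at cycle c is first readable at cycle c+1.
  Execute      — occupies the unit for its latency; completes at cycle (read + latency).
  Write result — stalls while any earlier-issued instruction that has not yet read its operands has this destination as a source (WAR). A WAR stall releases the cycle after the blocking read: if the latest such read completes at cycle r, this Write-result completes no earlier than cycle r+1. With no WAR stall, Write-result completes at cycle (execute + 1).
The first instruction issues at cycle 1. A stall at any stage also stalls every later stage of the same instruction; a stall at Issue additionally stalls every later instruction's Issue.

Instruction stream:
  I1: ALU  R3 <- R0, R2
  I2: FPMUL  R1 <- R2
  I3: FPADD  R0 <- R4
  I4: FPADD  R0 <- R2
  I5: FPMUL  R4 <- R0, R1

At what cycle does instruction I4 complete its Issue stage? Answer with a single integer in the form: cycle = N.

I1 -> (1, 2, 3, 4)
I2 -> (2, 3, 8, 9)
I3 -> (3, 4, 7, 8)
I4 -> (9, 10, 13, 14)  // struct: FPADD busy until I3 writes@8
I5 -> (10, 15, 20, 21)  // RAW R0: wait I4 write@14

cycle = 9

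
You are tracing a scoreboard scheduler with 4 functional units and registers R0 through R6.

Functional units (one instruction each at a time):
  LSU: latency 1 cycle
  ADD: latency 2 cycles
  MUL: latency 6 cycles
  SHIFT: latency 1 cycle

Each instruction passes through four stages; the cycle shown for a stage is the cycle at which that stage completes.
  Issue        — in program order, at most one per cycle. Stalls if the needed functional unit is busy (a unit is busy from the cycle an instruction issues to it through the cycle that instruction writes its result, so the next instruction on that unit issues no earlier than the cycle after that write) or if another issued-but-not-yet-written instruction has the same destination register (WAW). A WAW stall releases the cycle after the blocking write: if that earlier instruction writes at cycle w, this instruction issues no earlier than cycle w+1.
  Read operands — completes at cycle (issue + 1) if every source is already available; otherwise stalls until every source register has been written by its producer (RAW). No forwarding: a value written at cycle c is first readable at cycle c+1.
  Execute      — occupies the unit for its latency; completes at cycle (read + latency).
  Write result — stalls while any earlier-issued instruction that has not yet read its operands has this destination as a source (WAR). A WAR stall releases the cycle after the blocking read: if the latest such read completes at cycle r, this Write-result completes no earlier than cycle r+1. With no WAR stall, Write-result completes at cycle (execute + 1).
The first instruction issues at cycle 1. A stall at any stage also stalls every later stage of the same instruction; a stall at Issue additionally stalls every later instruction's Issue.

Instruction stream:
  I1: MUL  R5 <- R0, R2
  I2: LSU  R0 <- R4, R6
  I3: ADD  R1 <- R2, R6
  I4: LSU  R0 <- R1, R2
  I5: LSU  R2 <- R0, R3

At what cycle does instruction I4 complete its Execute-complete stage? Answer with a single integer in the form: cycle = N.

cycle = 9

[1] I1 issues→MUL
[2] I1 reads · I2 issues→LSU
[3] I2 reads · I3 issues→ADD
[4] I2 exec-done · I3 reads
[5] I2 writes R0
[6] I3 exec-done · I4 issues→LSU
[7] I3 writes R1
[8] I1 exec-done · I4 reads
[9] I1 writes R5 · I4 exec-done
[10] I4 writes R0
[11] I5 issues→LSU
[12] I5 reads
[13] I5 exec-done
[14] I5 writes R2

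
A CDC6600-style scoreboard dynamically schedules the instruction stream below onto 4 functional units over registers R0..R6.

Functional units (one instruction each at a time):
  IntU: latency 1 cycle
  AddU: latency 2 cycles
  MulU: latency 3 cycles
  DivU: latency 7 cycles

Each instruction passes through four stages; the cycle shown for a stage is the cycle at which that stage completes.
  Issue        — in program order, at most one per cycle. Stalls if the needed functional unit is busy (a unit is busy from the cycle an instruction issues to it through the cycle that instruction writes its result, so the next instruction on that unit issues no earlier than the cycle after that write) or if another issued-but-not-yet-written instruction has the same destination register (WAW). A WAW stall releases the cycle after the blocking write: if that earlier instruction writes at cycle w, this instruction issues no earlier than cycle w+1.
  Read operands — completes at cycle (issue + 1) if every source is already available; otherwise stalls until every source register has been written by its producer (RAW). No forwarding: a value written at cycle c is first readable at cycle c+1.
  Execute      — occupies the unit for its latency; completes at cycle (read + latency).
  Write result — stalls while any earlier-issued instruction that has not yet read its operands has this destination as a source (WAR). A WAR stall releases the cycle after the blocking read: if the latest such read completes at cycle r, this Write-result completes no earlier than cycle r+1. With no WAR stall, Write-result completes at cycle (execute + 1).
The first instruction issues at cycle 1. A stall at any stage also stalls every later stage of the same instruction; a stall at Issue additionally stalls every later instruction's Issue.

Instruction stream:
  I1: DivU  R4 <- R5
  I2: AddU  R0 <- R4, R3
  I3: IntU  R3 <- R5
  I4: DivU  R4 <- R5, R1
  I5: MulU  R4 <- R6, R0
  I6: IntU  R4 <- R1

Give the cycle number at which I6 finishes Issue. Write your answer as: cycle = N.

1) issue 1, read 2, done 9, write 10
2) issue 2, read 11, done 13, write 14  <RAW R4: wait I1 write@10>
3) issue 3, read 4, done 5, write 12  <WAR R3: wait I2 read@11>
4) issue 11, read 12, done 19, write 20  <struct: DivU busy until I1 writes@10>
5) issue 21, read 22, done 25, write 26  <WAW R4: wait I4 write@20>
6) issue 27, read 28, done 29, write 30  <WAW R4: wait I5 write@26>

cycle = 27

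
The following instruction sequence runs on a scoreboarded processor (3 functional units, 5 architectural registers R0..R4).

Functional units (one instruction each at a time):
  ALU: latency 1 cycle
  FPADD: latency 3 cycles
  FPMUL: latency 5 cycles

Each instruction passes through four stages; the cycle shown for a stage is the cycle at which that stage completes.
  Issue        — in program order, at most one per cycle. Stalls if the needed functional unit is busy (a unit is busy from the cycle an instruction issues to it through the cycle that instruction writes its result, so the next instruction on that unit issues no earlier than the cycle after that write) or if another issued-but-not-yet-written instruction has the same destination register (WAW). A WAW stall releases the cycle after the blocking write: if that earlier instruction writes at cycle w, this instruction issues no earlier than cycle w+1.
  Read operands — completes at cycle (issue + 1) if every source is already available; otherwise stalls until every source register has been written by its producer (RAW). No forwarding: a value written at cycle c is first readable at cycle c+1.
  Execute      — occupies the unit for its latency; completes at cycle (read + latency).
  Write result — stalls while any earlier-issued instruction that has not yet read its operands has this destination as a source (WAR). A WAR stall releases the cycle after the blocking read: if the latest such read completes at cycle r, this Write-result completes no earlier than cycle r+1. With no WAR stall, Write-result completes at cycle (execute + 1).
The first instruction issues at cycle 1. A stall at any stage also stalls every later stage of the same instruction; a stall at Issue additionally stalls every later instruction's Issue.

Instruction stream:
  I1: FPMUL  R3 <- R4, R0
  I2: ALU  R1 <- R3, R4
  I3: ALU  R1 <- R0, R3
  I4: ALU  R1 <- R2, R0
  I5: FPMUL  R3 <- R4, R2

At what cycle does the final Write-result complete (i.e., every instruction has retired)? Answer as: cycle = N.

cycle = 24

  I1 | 1 | 2 | 7 | 8
  I2 | 2 | 9 | 10 | 11   RAW R3: wait I1 write@8
  I3 | 12 | 13 | 14 | 15   struct: ALU busy until I2 writes@11
  I4 | 16 | 17 | 18 | 19   struct: ALU busy until I3 writes@15
  I5 | 17 | 18 | 23 | 24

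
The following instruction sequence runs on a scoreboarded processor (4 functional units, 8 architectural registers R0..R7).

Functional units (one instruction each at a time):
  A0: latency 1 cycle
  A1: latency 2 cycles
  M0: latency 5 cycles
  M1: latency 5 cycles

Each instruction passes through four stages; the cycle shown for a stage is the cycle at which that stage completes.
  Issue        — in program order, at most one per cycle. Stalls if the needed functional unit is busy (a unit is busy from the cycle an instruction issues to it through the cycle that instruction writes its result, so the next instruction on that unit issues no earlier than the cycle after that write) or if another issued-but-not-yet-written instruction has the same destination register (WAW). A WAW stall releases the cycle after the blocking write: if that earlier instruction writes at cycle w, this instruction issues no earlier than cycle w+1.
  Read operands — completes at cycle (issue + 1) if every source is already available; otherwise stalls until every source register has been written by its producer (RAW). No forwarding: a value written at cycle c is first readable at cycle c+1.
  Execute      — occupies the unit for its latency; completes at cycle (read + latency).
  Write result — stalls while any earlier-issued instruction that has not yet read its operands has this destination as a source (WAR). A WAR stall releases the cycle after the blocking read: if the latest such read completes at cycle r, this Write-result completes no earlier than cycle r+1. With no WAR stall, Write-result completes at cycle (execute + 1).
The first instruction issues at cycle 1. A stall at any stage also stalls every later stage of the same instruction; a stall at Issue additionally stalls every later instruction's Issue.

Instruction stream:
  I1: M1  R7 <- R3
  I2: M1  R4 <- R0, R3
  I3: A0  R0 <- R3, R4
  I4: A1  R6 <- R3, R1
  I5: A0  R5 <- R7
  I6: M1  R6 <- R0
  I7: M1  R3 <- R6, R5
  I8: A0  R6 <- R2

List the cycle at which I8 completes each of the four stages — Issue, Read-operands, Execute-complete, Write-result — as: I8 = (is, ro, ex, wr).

I1  is:1  ro:2  ex:7  wr:8
I2  is:9  ro:10  ex:15  wr:16  — struct: M1 busy until I1 writes@8
I3  is:10  ro:17  ex:18  wr:19  — RAW R4: wait I2 write@16
I4  is:11  ro:12  ex:14  wr:15
I5  is:20  ro:21  ex:22  wr:23  — struct: A0 busy until I3 writes@19
I6  is:21  ro:22  ex:27  wr:28
I7  is:29  ro:30  ex:35  wr:36  — struct: M1 busy until I6 writes@28
I8  is:30  ro:31  ex:32  wr:33

I8 = (30, 31, 32, 33)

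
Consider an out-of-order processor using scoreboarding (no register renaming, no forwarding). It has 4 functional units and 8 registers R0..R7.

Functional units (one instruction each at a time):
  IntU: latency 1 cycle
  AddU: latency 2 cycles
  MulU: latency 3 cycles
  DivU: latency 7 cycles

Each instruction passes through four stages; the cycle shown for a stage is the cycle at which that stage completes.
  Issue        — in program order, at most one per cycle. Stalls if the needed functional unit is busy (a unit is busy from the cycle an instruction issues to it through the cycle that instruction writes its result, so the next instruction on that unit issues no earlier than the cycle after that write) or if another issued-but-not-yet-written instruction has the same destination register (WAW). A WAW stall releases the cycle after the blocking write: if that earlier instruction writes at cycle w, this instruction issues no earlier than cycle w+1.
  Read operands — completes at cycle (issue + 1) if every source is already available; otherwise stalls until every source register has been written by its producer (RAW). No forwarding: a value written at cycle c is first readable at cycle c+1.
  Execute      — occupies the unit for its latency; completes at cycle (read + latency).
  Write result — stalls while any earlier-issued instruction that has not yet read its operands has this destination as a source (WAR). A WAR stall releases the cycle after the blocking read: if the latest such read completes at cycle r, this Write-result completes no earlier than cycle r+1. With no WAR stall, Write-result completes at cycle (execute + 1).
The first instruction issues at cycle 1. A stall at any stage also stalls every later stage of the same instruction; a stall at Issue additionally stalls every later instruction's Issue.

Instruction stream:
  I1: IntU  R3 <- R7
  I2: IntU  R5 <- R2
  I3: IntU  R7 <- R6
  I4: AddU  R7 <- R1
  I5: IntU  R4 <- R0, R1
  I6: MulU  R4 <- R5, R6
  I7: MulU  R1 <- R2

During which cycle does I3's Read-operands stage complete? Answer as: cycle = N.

I1 -> (1, 2, 3, 4)
I2 -> (5, 6, 7, 8)  // struct: IntU busy until I1 writes@4
I3 -> (9, 10, 11, 12)  // struct: IntU busy until I2 writes@8
I4 -> (13, 14, 16, 17)  // WAW R7: wait I3 write@12
I5 -> (14, 15, 16, 17)
I6 -> (18, 19, 22, 23)  // WAW R4: wait I5 write@17
I7 -> (24, 25, 28, 29)  // struct: MulU busy until I6 writes@23

cycle = 10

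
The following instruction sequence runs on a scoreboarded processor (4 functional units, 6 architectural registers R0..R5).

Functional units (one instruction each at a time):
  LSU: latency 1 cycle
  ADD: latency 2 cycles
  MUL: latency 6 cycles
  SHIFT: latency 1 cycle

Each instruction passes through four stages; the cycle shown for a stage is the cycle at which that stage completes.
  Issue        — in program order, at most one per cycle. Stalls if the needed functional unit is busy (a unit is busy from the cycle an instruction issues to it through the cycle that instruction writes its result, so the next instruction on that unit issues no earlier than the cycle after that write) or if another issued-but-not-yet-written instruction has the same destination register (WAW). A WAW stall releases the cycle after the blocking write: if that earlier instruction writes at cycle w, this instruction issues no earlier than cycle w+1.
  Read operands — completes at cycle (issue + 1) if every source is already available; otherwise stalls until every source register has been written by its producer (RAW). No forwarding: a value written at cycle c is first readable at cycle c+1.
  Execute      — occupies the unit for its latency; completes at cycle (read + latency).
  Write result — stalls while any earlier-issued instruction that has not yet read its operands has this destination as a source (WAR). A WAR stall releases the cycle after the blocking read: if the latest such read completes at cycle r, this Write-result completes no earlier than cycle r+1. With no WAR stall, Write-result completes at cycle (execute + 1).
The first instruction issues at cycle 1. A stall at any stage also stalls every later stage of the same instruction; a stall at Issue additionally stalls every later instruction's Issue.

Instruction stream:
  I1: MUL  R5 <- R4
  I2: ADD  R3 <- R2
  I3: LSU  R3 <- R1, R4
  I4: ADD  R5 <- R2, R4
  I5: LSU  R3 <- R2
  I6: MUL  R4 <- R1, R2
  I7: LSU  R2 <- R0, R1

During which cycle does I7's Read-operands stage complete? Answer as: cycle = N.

cycle = 16

cycle 1: I1→MUL
cycle 2: I1 RO, I2→ADD
cycle 3: I2 RO
cycle 5: I2 EX
cycle 6: I2 WR R3
cycle 7: I3→LSU
cycle 8: I1 EX, I3 RO
cycle 9: I1 WR R5, I3 EX
cycle 10: I3 WR R3, I4→ADD
cycle 11: I4 RO, I5→LSU
cycle 12: I5 RO, I6→MUL
cycle 13: I4 EX, I5 EX, I6 RO
cycle 14: I4 WR R5, I5 WR R3
cycle 15: I7→LSU
cycle 16: I7 RO
cycle 17: I7 EX
cycle 18: I7 WR R2
cycle 19: I6 EX
cycle 20: I6 WR R4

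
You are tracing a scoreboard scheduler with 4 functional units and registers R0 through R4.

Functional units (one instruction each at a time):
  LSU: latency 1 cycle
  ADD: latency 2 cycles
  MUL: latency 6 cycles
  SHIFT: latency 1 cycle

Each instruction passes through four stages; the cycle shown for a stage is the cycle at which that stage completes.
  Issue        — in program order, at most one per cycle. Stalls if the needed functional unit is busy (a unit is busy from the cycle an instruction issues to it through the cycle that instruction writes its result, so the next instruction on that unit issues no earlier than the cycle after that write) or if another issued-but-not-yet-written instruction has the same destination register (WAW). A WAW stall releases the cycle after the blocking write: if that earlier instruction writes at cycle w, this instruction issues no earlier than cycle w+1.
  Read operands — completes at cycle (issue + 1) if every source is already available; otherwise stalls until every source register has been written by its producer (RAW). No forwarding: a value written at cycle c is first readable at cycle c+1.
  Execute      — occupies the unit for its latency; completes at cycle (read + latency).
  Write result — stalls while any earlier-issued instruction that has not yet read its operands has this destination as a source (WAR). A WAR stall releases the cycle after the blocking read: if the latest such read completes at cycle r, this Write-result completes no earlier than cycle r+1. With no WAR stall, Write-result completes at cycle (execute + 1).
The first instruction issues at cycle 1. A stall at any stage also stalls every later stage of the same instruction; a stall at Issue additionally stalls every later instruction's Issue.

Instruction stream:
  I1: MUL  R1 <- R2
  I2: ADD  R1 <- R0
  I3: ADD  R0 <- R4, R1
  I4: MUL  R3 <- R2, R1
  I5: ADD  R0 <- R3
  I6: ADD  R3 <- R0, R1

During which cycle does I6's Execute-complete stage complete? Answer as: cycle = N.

cycle = 32

c1: I1 issues→MUL
c2: I1 reads
c8: I1 exec-done
c9: I1 writes R1
c10: I2 issues→ADD
c11: I2 reads
c13: I2 exec-done
c14: I2 writes R1
c15: I3 issues→ADD
c16: I3 reads, I4 issues→MUL
c17: I4 reads
c18: I3 exec-done
c19: I3 writes R0
c20: I5 issues→ADD
c23: I4 exec-done
c24: I4 writes R3
c25: I5 reads
c27: I5 exec-done
c28: I5 writes R0
c29: I6 issues→ADD
c30: I6 reads
c32: I6 exec-done
c33: I6 writes R3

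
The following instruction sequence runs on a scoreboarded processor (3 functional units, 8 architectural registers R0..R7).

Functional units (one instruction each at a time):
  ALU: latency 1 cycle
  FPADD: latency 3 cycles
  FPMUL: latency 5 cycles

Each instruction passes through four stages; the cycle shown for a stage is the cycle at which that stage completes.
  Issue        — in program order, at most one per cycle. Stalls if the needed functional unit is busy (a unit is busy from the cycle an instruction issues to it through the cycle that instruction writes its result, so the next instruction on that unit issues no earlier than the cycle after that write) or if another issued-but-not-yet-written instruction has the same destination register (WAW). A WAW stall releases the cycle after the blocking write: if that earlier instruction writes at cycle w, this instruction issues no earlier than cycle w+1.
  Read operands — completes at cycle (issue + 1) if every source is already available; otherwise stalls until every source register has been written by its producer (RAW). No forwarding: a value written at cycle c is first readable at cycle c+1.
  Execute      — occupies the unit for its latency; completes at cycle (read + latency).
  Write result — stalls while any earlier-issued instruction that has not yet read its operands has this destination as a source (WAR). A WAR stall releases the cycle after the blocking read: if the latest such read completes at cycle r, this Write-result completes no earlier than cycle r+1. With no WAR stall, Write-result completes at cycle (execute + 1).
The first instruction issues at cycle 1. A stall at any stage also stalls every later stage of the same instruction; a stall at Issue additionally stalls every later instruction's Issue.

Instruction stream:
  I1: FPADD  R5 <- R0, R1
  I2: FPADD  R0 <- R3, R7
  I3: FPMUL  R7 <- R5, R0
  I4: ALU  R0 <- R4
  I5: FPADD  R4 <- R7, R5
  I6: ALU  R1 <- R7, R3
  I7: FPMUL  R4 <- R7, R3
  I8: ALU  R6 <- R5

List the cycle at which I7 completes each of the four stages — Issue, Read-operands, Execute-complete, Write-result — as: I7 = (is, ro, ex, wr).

I7 = (25, 26, 31, 32)

t=1  I1 issues→FPADD
t=2  I1 reads
t=5  I1 exec-done
t=6  I1 writes R5
t=7  I2 issues→FPADD
t=8  I2 reads; I3 issues→FPMUL
t=11  I2 exec-done
t=12  I2 writes R0
t=13  I3 reads; I4 issues→ALU
t=14  I4 reads; I5 issues→FPADD
t=15  I4 exec-done
t=16  I4 writes R0
t=17  I6 issues→ALU
t=18  I3 exec-done
t=19  I3 writes R7
t=20  I5 reads; I6 reads
t=21  I6 exec-done
t=22  I6 writes R1
t=23  I5 exec-done
t=24  I5 writes R4
t=25  I7 issues→FPMUL
t=26  I7 reads; I8 issues→ALU
t=27  I8 reads
t=28  I8 exec-done
t=29  I8 writes R6
t=31  I7 exec-done
t=32  I7 writes R4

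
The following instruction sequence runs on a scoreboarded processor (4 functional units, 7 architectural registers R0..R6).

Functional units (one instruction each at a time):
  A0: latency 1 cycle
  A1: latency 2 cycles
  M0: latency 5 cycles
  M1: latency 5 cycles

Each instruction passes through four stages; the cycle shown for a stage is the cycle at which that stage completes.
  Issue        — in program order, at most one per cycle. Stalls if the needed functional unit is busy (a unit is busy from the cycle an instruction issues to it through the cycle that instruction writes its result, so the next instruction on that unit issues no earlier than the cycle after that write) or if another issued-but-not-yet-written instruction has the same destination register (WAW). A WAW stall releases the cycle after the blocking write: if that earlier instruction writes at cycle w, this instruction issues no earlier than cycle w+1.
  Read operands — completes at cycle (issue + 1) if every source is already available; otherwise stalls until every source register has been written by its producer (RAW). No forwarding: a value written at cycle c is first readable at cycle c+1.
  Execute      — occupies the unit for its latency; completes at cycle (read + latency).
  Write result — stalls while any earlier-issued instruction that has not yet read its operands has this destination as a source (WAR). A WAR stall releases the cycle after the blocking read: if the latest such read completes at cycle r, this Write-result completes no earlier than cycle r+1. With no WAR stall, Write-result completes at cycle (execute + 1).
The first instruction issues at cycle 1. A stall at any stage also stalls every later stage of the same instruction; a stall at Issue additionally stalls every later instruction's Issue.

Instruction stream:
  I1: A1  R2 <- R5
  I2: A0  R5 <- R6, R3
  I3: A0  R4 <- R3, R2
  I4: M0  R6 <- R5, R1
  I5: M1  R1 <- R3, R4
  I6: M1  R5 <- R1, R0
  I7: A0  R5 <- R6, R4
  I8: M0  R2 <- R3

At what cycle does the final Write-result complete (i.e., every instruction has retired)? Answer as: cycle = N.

c1: issue I1 (A1)
c2: I1 read-ops, issue I2 (A0)
c3: I2 read-ops
c4: I1 finished on A1, I2 finished on A0
c5: I1→R2, I2→R5
c6: issue I3 (A0)
c7: I3 read-ops, issue I4 (M0)
c8: I3 finished on A0, I4 read-ops, issue I5 (M1)
c9: I3→R4
c10: I5 read-ops
c13: I4 finished on M0
c14: I4→R6
c15: I5 finished on M1
c16: I5→R1
c17: issue I6 (M1)
c18: I6 read-ops
c23: I6 finished on M1
c24: I6→R5
c25: issue I7 (A0)
c26: I7 read-ops, issue I8 (M0)
c27: I7 finished on A0, I8 read-ops
c28: I7→R5
c32: I8 finished on M0
c33: I8→R2

cycle = 33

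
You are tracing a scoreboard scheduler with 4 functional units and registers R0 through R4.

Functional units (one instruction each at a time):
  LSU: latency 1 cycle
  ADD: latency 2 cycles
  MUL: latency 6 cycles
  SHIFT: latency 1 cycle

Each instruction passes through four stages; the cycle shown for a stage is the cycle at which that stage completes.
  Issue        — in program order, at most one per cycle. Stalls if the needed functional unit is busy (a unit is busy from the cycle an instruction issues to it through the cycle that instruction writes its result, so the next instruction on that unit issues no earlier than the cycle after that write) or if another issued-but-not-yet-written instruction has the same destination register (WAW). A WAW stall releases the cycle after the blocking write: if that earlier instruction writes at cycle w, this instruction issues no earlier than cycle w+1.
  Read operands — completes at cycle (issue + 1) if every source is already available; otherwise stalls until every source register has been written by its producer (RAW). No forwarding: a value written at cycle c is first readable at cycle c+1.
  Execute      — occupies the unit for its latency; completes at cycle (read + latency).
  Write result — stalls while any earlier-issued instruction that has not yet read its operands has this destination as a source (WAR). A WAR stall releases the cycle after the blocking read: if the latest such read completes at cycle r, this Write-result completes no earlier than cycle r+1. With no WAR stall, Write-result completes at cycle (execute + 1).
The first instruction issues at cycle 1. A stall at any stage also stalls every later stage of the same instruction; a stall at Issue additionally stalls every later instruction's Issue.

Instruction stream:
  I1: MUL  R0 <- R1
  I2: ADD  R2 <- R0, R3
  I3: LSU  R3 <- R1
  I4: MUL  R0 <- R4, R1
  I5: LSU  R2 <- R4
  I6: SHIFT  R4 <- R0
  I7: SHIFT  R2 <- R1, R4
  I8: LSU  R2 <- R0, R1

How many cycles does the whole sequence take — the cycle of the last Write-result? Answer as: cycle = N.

cycle = 29

t=1  I1→MUL
t=2  I1 RO | I2→ADD
t=3  I3→LSU
t=4  I3 RO
t=5  I3 EX
t=8  I1 EX
t=9  I1 WR R0
t=10  I2 RO | I4→MUL
t=11  I3 WR R3 | I4 RO
t=12  I2 EX
t=13  I2 WR R2
t=14  I5→LSU
t=15  I5 RO | I6→SHIFT
t=16  I5 EX
t=17  I4 EX | I5 WR R2
t=18  I4 WR R0
t=19  I6 RO
t=20  I6 EX
t=21  I6 WR R4
t=22  I7→SHIFT
t=23  I7 RO
t=24  I7 EX
t=25  I7 WR R2
t=26  I8→LSU
t=27  I8 RO
t=28  I8 EX
t=29  I8 WR R2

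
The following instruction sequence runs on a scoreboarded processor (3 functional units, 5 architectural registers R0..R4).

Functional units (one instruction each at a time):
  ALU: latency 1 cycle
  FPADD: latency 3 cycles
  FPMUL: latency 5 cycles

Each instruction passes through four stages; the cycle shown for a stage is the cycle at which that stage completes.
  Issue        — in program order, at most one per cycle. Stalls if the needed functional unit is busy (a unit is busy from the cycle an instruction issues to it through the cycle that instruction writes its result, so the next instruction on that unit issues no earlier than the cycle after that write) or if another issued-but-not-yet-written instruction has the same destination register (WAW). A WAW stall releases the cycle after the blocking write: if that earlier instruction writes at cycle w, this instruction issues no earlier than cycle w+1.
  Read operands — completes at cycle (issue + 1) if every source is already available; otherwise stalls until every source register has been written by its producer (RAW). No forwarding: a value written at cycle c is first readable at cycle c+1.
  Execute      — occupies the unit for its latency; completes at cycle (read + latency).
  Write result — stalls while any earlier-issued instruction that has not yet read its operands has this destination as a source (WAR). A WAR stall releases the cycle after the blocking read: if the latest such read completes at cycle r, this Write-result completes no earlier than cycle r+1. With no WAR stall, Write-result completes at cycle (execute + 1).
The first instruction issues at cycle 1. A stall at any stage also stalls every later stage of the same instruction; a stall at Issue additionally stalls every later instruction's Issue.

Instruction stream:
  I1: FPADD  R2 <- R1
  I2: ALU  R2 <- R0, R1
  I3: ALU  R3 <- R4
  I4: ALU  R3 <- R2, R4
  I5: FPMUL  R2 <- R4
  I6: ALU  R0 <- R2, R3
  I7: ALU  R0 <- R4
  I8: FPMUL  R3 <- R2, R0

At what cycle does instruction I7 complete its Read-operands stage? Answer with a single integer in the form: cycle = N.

1) issue 1, read 2, done 5, write 6
2) issue 7, read 8, done 9, write 10  <WAW R2: wait I1 write@6>
3) issue 11, read 12, done 13, write 14  <struct: ALU busy until I2 writes@10>
4) issue 15, read 16, done 17, write 18  <struct: ALU busy until I3 writes@14>
5) issue 16, read 17, done 22, write 23
6) issue 19, read 24, done 25, write 26  <struct: ALU busy until I4 writes@18 / RAW R2: wait I5 write@23>
7) issue 27, read 28, done 29, write 30  <struct: ALU busy until I6 writes@26>
8) issue 28, read 31, done 36, write 37  <RAW R0: wait I7 write@30>

cycle = 28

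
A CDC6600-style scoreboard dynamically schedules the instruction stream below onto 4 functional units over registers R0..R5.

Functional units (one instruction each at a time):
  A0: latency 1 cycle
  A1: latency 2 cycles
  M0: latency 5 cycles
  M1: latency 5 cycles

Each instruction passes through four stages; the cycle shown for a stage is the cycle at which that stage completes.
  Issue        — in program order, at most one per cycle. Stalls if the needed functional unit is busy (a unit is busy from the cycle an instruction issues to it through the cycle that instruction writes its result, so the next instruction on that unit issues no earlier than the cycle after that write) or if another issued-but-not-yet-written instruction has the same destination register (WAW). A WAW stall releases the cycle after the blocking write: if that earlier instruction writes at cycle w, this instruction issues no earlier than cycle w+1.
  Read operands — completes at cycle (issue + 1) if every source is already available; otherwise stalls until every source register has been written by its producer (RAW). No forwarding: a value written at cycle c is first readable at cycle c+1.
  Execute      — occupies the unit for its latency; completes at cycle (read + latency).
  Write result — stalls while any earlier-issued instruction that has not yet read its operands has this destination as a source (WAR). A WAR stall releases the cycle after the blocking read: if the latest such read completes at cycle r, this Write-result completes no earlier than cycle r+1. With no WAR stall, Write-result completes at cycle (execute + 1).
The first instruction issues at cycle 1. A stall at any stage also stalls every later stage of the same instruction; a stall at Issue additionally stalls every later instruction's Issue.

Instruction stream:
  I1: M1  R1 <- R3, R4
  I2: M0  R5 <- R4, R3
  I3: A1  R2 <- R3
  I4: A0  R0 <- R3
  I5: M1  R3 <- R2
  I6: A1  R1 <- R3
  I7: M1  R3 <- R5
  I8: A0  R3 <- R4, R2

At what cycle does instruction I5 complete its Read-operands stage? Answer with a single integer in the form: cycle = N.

cycle = 10

[1] I1 dispatched to M1
[2] I1 operands ready, I2 dispatched to M0
[3] I2 operands ready, I3 dispatched to A1
[4] I3 operands ready, I4 dispatched to A0
[5] I4 operands ready
[6] I3 complete, I4 complete
[7] I1 complete, R2←I3, R0←I4
[8] R1←I1, I2 complete
[9] R5←I2, I5 dispatched to M1
[10] I5 operands ready, I6 dispatched to A1
[15] I5 complete
[16] R3←I5
[17] I6 operands ready, I7 dispatched to M1
[18] I7 operands ready
[19] I6 complete
[20] R1←I6
[23] I7 complete
[24] R3←I7
[25] I8 dispatched to A0
[26] I8 operands ready
[27] I8 complete
[28] R3←I8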